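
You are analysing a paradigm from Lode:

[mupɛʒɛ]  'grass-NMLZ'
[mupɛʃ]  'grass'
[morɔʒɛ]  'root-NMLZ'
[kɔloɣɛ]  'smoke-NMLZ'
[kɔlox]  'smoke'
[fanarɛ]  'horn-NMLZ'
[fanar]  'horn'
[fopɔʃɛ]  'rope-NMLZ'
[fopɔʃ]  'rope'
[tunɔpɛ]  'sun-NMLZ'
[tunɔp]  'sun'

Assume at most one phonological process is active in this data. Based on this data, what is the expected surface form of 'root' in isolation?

In [mupɛʒɛ] and [mupɛʃ] the final segment of 'grass' alternates: [ʒ] ~ [ʃ].
If /ʃ/ were underlying and a rule turned it into [ʒ] before the NMLZ suffix, 'rope' would also alternate; but it has [ʃ] in both [fopɔʃɛ] and [fopɔʃ].
The underlying segment must be /ʒ/; voiced obstruents become voiceless word-finally, yielding [ʃ] there.
The one attested form of 'root', [morɔʒɛ], shows underlying /morɔʒ/. Applying the same rule word-finally gives [morɔʃ].

[morɔʃ]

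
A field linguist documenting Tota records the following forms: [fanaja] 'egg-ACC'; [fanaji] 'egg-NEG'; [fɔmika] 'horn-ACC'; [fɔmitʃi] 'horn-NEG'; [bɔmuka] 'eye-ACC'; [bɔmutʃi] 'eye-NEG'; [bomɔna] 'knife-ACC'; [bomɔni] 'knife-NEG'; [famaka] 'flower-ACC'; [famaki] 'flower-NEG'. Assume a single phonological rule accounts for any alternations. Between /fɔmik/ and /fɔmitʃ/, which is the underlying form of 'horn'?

'horn' shows [k] ~ [tʃ] at the end of the stem ([fɔmika] vs [fɔmitʃi]).
But 'flower' keeps [k] in both environments ([famaka], [famaki]), so there is no rule changing /k/ to [tʃ] before the NEG suffix.
So /tʃ/ is underlying, and a rule of depalatalization — palato-alveolar /tʃ/ becomes [k] when no front vowel follows — gives [k].

/fɔmitʃ/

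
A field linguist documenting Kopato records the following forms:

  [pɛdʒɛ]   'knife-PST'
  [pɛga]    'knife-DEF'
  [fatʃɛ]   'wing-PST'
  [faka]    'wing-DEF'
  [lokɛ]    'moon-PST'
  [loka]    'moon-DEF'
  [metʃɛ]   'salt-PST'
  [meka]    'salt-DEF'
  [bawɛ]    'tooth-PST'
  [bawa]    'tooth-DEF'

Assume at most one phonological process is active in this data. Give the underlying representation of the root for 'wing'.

/fatʃ/

The stem for 'wing' ends in [tʃ] in [fatʃɛ] but [k] in [faka].
Compare 'moon', with invariant [k] in [lokɛ] and [loka]: an analysis with underlying /k/ and a rule producing [tʃ] before the PST suffix would wrongly predict alternation here too.
So /tʃ/ is underlying, and a rule of depalatalization — palato-alveolar /tʃ/ and /dʒ/ become [k] and [g] when no front vowel follows — gives [k].
The underlying form of 'wing' is therefore /fatʃ/.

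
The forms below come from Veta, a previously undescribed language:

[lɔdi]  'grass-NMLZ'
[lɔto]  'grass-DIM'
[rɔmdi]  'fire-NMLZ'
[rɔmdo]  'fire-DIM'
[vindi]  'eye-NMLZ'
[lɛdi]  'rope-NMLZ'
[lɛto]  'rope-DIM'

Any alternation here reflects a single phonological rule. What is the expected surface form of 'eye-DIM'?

[vindo]

The DIM suffix surfaces as [-do] and [-to], depending on the final segment of the stem.
By contrast the NMLZ suffix keeps its initial [d] throughout — that segment must be underlying.
So the underlying form is /-to/, and voiceless stops become voiced after a nasal.
After 'eye', which ends in a nasal, the suffix surfaces as [-do], giving [vindo].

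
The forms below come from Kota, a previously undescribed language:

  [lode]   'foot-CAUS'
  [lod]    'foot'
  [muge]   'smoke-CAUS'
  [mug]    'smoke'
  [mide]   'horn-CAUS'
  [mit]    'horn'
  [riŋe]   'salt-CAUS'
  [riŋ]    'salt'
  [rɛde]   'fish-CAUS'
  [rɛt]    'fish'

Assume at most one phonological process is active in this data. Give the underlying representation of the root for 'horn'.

The stem for 'horn' ends in [d] in [mide] but [t] in [mit].
Compare 'foot', with invariant [d] in [lode] and [lod]: an analysis with underlying /d/ and a rule producing [t] in isolation would wrongly predict alternation here too.
The underlying segment must be /t/; voiceless stops become voiced between vowels, yielding [d] there.

/mit/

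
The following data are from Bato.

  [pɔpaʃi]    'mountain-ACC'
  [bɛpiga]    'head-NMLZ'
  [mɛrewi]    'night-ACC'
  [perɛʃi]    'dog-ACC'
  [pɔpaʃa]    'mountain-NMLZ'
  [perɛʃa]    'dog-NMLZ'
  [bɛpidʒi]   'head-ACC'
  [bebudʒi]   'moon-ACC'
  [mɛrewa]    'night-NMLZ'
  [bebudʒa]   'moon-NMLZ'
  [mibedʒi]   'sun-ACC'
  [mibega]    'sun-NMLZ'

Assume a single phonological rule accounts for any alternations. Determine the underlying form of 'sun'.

The root 'sun' surfaces as [mibedʒi] and [mibega], with a stem-final [dʒ] ~ [g] alternation.
The stem 'moon' ([bebudʒi], [bebudʒa]) shows [dʒ] unchanged in both environments, so [dʒ] cannot be basic with [g] derived before the NMLZ suffix.
So /g/ is underlying, and a rule of palatalization before a front vowel — /g/ becomes palato-alveolar [dʒ] before a front vowel — gives [dʒ].

/mibeg/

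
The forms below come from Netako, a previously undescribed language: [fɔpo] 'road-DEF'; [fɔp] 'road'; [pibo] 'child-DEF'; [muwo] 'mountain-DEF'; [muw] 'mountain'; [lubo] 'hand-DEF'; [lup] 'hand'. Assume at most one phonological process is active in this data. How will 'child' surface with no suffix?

[pip]

The stem for 'hand' ends in [b] in [lubo] but [p] in [lup].
Compare 'road', with invariant [p] in [fɔpo] and [fɔp]: an analysis with underlying /p/ and a rule producing [b] before the DEF suffix would wrongly predict alternation here too.
So /b/ is underlying, and a rule of word-final obstruent devoicing — voiced obstruents become voiceless word-finally — gives [p].
The one attested form of 'child', [pibo], shows underlying /pib/. Applying the same rule word-finally gives [pip].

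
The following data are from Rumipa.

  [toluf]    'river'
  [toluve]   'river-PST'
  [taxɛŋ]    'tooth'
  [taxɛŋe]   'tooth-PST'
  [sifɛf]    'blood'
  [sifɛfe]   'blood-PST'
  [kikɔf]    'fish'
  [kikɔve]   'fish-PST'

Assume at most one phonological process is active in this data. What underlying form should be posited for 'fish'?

In [kikɔf] and [kikɔve] the final segment of 'fish' alternates: [f] ~ [v].
Compare 'blood', with invariant [f] in [sifɛf] and [sifɛfe]: an analysis with underlying /f/ and a rule producing [v] before the PST suffix would wrongly predict alternation here too.
The underlying segment must be /v/; voiced obstruents become voiceless word-finally, yielding [f] there.

/kikɔv/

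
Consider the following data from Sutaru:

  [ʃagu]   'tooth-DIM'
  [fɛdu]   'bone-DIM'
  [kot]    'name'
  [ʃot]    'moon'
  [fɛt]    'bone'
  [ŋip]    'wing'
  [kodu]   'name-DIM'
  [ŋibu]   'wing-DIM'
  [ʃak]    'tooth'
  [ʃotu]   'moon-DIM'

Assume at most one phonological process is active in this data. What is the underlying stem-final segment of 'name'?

'name' shows [t] ~ [d] at the end of the stem ([kot] vs [kodu]).
If /t/ were underlying and a rule turned it into [d] before the DIM suffix, 'moon' would also alternate; but it has [t] in both [ʃot] and [ʃotu].
The underlying segment must be /d/; voiced obstruents become voiceless word-finally, yielding [t] there.

/d/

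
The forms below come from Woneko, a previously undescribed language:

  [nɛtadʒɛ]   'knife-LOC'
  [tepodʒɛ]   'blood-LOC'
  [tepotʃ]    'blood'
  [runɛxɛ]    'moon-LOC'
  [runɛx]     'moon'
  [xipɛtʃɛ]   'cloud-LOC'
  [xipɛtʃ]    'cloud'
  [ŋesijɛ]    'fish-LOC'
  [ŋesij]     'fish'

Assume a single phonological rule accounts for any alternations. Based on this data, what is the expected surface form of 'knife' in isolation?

[nɛtatʃ]

In [tepodʒɛ] and [tepotʃ] the final segment of 'blood' alternates: [dʒ] ~ [tʃ].
Compare 'cloud', with invariant [tʃ] in [xipɛtʃɛ] and [xipɛtʃ]: an analysis with underlying /tʃ/ and a rule producing [dʒ] before the LOC suffix would wrongly predict alternation here too.
The alternation reflects word-final obstruent devoicing: voiced obstruents become voiceless word-finally. /dʒ/ is underlying.
The one attested form of 'knife', [nɛtadʒɛ], shows underlying /nɛtadʒ/. Applying the same rule word-finally gives [nɛtatʃ].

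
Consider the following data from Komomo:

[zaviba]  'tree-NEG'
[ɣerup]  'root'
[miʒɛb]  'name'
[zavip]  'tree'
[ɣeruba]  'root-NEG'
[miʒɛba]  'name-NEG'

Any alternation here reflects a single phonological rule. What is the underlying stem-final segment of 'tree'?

/p/

The stem for 'tree' ends in [b] in [zaviba] but [p] in [zavip].
Compare 'name', with invariant [b] in [miʒɛba] and [miʒɛb]: an analysis with underlying /b/ and a rule producing [p] in isolation would wrongly predict alternation here too.
The underlying segment must be /p/; voiceless stops become voiced between vowels, yielding [b] there.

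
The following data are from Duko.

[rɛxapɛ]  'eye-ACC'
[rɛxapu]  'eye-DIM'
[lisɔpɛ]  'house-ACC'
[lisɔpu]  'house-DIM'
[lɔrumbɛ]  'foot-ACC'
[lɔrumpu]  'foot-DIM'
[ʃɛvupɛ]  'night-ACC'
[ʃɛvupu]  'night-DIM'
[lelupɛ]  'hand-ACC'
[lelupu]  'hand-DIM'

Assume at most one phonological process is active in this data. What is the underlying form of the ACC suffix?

The ACC morpheme has two allomorphs, [-bɛ] and [-pɛ].
The DIM suffix, which begins with [p], is invariant after every stem; so [p] is not altered by any rule here.
So the underlying form is /-bɛ/, and voiced stops become voiceless after a vowel.

/-bɛ/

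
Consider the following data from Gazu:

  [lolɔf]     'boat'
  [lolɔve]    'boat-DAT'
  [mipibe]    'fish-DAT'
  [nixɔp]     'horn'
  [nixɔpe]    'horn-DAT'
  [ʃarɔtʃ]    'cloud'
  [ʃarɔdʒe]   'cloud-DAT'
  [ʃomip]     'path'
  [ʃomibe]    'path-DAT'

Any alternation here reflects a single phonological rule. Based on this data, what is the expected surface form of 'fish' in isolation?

In [ʃomip] and [ʃomibe] the final segment of 'path' alternates: [p] ~ [b].
But 'horn' keeps [p] in both environments ([nixɔp], [nixɔpe]), so there is no rule changing /p/ to [b] before the DAT suffix.
The alternation reflects word-final obstruent devoicing: voiced obstruents become voiceless word-finally. /b/ is underlying.
From [mipibe] the stem 'fish' is /mipib/; word-finally this yields [mipip].

[mipip]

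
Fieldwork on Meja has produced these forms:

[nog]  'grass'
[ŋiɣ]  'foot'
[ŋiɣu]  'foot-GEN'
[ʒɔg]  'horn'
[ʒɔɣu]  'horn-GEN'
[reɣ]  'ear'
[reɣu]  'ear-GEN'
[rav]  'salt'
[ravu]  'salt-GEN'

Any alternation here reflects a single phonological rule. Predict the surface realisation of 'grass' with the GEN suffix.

[noɣu]

The root 'horn' surfaces as [ʒɔg] and [ʒɔɣu], with a stem-final [g] ~ [ɣ] alternation.
If /ɣ/ were underlying and a rule turned it into [g] in isolation, 'ear' would also alternate; but it has [ɣ] in both [reɣ] and [reɣu].
Therefore /g/ is basic and [ɣ] is derived by intervocalic spirantization (voiced stops become fricatives between vowels).
The one attested form of 'grass', [nog], shows underlying /nog/. Applying the same rule between vowels gives [noɣu].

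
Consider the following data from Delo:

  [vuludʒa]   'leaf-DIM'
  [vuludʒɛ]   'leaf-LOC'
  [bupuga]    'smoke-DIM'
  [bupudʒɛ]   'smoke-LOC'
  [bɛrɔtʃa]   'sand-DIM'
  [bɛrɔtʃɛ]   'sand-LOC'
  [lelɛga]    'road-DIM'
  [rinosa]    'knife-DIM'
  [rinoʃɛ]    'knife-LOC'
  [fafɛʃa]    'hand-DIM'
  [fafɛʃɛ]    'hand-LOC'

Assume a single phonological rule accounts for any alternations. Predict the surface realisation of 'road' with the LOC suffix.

'smoke' shows [g] ~ [dʒ] at the end of the stem ([bupuga] vs [bupudʒɛ]).
If /dʒ/ were underlying and a rule turned it into [g] before the DIM suffix, 'leaf' would also alternate; but it has [dʒ] in both [vuludʒa] and [vuludʒɛ].
The underlying segment must be /g/; /g/ and /s/ become palato-alveolar [dʒ] and [ʃ] before a front vowel, yielding [dʒ] there.
From [lelɛga] the stem 'road' is /lelɛg/; before a front vowel this yields [lelɛdʒɛ].

[lelɛdʒɛ]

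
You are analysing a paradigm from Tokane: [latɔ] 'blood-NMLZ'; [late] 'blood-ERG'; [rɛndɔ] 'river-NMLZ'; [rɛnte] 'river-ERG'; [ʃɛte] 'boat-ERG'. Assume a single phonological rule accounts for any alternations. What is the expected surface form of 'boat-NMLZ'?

[ʃɛtɔ]

The NMLZ morpheme has two allomorphs, [-dɔ] and [-tɔ].
By contrast the ERG suffix keeps its initial [t] throughout — that segment must be underlying.
So the underlying form is /-dɔ/, and voiced stops become voiceless after a vowel.
After 'boat', which ends in a vowel, the suffix surfaces as [-tɔ], giving [ʃɛtɔ].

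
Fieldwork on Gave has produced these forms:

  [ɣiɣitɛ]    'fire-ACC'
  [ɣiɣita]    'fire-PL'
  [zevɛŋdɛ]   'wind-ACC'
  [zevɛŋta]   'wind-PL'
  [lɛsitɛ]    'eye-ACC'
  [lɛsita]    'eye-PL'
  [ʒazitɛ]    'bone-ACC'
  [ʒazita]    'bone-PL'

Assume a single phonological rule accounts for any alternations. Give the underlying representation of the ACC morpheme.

The ACC suffix surfaces as [-dɛ] and [-tɛ], depending on the final segment of the stem.
By contrast the PL suffix keeps its initial [t] throughout — that segment must be underlying.
So the underlying form is /-dɛ/, and voiced stops become voiceless after a vowel.

/-dɛ/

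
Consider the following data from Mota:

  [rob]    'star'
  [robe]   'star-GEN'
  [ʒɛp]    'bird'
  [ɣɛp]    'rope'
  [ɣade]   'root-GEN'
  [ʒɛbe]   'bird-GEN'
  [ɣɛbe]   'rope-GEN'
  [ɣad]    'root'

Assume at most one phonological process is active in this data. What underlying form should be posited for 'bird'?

In [ʒɛp] and [ʒɛbe] the final segment of 'bird' alternates: [p] ~ [b].
Compare 'star', with invariant [b] in [rob] and [robe]: an analysis with underlying /b/ and a rule producing [p] in isolation would wrongly predict alternation here too.
The alternation reflects intervocalic voicing: voiceless stops become voiced between vowels. /p/ is underlying.

/ʒɛp/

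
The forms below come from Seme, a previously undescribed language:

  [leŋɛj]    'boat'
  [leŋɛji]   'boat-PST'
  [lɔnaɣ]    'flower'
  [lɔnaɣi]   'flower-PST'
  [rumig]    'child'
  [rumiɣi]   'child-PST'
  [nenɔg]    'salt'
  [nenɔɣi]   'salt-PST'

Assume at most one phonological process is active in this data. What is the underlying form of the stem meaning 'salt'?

'salt' shows [g] ~ [ɣ] at the end of the stem ([nenɔg] vs [nenɔɣi]).
If /ɣ/ were underlying and a rule turned it into [g] in isolation, 'flower' would also alternate; but it has [ɣ] in both [lɔnaɣ] and [lɔnaɣi].
The alternation reflects intervocalic spirantization: voiced stops become fricatives between vowels. /g/ is underlying.

/nenɔg/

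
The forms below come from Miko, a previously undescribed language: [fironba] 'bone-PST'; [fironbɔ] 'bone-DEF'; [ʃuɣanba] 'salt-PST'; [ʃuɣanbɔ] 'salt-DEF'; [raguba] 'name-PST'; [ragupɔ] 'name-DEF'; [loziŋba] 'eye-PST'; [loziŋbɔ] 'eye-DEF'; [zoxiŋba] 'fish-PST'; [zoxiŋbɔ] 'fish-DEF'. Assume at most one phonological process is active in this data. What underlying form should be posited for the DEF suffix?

/-pɔ/

The DEF suffix surfaces as [-bɔ] and [-pɔ], depending on the final segment of the stem.
By contrast the PST suffix keeps its initial [b] throughout — that segment must be underlying.
The DEF suffix is therefore /-pɔ/ underlyingly, with post-nasal voicing: voiceless stops become voiced after a nasal.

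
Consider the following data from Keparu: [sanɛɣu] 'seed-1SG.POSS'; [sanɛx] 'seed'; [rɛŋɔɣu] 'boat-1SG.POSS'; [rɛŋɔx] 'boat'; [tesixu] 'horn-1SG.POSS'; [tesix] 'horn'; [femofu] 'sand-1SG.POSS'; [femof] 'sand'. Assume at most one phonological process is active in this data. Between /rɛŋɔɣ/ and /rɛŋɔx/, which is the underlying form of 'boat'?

/rɛŋɔɣ/

In [rɛŋɔɣu] and [rɛŋɔx] the final segment of 'boat' alternates: [ɣ] ~ [x].
The stem 'horn' ([tesixu], [tesix]) shows [x] unchanged in both environments, so [x] cannot be basic with [ɣ] derived before the 1SG.POSS suffix.
So /ɣ/ is underlying, and a rule of word-final obstruent devoicing — voiced obstruents become voiceless word-finally — gives [x].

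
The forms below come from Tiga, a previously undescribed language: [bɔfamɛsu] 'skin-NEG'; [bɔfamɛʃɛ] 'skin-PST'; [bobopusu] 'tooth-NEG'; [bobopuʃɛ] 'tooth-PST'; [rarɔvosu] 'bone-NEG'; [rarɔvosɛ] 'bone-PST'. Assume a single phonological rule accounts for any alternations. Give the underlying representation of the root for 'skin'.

In [bɔfamɛsu] and [bɔfamɛʃɛ] the final segment of 'skin' alternates: [s] ~ [ʃ].
Compare 'bone', with invariant [s] in [rarɔvosu] and [rarɔvosɛ]: an analysis with underlying /s/ and a rule producing [ʃ] before the PST suffix would wrongly predict alternation here too.
The alternation reflects depalatalization: palato-alveolar /ʃ/ becomes [s] when no front vowel follows. /ʃ/ is underlying.

/bɔfamɛʃ/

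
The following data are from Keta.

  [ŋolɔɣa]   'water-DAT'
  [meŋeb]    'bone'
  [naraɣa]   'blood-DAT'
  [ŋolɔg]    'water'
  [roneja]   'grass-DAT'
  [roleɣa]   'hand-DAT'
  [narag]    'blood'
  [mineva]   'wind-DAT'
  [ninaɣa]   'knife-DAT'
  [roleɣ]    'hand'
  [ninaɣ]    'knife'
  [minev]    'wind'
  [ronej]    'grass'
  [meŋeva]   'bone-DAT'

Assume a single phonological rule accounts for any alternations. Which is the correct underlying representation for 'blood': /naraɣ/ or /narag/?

The stem for 'blood' ends in [g] in [narag] but [ɣ] in [naraɣa].
The stem 'knife' ([ninaɣ], [ninaɣa]) shows [ɣ] unchanged in both environments, so [ɣ] cannot be basic with [g] derived in isolation.
Therefore /g/ is basic and [ɣ] is derived by intervocalic spirantization (voiced stops become fricatives between vowels).

/narag/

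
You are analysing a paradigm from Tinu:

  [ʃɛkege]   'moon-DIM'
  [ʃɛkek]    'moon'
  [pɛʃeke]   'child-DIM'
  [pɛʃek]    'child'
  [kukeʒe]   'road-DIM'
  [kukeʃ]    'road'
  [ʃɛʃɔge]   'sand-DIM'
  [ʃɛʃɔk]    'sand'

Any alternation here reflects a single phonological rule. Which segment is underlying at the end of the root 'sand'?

'sand' shows [g] ~ [k] at the end of the stem ([ʃɛʃɔge] vs [ʃɛʃɔk]).
The stem 'child' ([pɛʃeke], [pɛʃek]) shows [k] unchanged in both environments, so [k] cannot be basic with [g] derived before the DIM suffix.
The alternation reflects word-final obstruent devoicing: voiced obstruents become voiceless word-finally. /g/ is underlying.

/g/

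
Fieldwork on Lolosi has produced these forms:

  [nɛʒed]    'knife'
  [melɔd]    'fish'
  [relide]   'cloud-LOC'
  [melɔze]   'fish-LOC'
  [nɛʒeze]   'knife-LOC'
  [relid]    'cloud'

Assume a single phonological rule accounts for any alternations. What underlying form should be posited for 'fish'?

/melɔz/

The stem for 'fish' ends in [d] in [melɔd] but [z] in [melɔze].
If /d/ were underlying and a rule turned it into [z] before the LOC suffix, 'cloud' would also alternate; but it has [d] in both [relid] and [relide].
The underlying segment must be /z/; voiced fricatives become stops word-finally, yielding [d] there.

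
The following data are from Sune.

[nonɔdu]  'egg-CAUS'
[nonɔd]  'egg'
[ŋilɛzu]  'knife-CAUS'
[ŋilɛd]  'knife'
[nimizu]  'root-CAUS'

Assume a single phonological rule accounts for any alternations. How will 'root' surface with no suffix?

[nimid]

'knife' shows [z] ~ [d] at the end of the stem ([ŋilɛzu] vs [ŋilɛd]).
If /d/ were underlying and a rule turned it into [z] before the CAUS suffix, 'egg' would also alternate; but it has [d] in both [nonɔdu] and [nonɔd].
So /z/ is underlying, and a rule of word-final hardening — voiced fricatives become stops word-finally — gives [d].
From [nimizu] the stem 'root' is /nimiz/; word-finally this yields [nimid].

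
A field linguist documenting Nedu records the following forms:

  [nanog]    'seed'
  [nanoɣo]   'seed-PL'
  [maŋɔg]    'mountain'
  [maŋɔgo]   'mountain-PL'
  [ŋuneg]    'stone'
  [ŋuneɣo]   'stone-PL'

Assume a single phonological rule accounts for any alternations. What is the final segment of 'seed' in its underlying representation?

The stem for 'seed' ends in [g] in [nanog] but [ɣ] in [nanoɣo].
If /g/ were underlying and a rule turned it into [ɣ] before the PL suffix, 'mountain' would also alternate; but it has [g] in both [maŋɔg] and [maŋɔgo].
The underlying segment must be /ɣ/; voiced fricatives become stops word-finally, yielding [g] there.

/ɣ/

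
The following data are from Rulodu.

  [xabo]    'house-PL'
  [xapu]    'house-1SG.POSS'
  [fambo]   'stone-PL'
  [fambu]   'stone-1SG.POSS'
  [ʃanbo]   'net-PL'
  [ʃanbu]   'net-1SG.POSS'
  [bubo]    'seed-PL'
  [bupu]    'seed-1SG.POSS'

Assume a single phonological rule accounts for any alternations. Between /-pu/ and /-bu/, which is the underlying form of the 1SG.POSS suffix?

The 1SG.POSS morpheme has two allomorphs, [-bu] and [-pu].
The PL suffix, which begins with [b], is invariant after every stem; so [b] is not altered by any rule here.
So the underlying form is /-pu/, and voiceless stops become voiced after a nasal.

/-pu/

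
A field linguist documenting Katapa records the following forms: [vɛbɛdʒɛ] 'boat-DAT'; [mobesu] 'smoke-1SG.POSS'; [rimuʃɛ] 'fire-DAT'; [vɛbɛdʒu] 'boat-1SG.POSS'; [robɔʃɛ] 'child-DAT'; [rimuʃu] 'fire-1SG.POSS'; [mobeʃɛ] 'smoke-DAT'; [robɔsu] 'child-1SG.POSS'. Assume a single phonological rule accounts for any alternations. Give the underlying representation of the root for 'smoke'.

/mobes/

In [mobeʃɛ] and [mobesu] the final segment of 'smoke' alternates: [ʃ] ~ [s].
Compare 'fire', with invariant [ʃ] in [rimuʃɛ] and [rimuʃu]: an analysis with underlying /ʃ/ and a rule producing [s] before the 1SG.POSS suffix would wrongly predict alternation here too.
The alternation reflects palatalization before a front vowel: /s/ becomes palato-alveolar [ʃ] before a front vowel. /s/ is underlying.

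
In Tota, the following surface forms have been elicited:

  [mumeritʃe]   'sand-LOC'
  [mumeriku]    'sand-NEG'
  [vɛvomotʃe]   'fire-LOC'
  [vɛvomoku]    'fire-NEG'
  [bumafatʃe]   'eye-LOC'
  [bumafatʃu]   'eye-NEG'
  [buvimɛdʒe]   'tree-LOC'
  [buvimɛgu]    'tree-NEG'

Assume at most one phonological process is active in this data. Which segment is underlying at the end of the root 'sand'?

/k/

The stem for 'sand' ends in [tʃ] in [mumeritʃe] but [k] in [mumeriku].
Compare 'eye', with invariant [tʃ] in [bumafatʃe] and [bumafatʃu]: an analysis with underlying /tʃ/ and a rule producing [k] before the NEG suffix would wrongly predict alternation here too.
The underlying segment must be /k/; /k/ and /g/ become palato-alveolar [tʃ] and [dʒ] before a front vowel, yielding [tʃ] there.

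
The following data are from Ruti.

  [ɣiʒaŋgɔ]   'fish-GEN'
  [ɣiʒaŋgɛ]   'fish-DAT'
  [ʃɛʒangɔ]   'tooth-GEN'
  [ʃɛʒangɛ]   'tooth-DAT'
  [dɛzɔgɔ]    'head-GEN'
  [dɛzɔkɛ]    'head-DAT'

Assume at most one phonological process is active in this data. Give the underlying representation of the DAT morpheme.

/-kɛ/

The DAT morpheme has two allomorphs, [-gɛ] and [-kɛ].
By contrast the GEN suffix keeps its initial [g] throughout — that segment must be underlying.
So the underlying form is /-kɛ/, and voiceless stops become voiced after a nasal.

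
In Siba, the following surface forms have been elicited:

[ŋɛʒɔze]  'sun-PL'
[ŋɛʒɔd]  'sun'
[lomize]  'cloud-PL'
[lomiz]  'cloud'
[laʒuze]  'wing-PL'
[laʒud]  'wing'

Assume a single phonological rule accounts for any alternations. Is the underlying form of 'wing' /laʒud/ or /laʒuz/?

/laʒud/

'wing' shows [z] ~ [d] at the end of the stem ([laʒuze] vs [laʒud]).
The stem 'cloud' ([lomize], [lomiz]) shows [z] unchanged in both environments, so [z] cannot be basic with [d] derived in isolation.
The alternation reflects intervocalic spirantization: voiced stops become fricatives between vowels. /d/ is underlying.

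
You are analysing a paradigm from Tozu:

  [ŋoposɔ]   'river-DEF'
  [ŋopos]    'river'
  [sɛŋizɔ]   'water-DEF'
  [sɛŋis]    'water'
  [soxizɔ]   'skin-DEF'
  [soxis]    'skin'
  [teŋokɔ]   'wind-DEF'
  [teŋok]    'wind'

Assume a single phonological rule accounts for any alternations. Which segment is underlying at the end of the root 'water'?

/z/

'water' shows [z] ~ [s] at the end of the stem ([sɛŋizɔ] vs [sɛŋis]).
Compare 'river', with invariant [s] in [ŋoposɔ] and [ŋopos]: an analysis with underlying /s/ and a rule producing [z] before the DEF suffix would wrongly predict alternation here too.
The alternation reflects word-final obstruent devoicing: voiced obstruents become voiceless word-finally. /z/ is underlying.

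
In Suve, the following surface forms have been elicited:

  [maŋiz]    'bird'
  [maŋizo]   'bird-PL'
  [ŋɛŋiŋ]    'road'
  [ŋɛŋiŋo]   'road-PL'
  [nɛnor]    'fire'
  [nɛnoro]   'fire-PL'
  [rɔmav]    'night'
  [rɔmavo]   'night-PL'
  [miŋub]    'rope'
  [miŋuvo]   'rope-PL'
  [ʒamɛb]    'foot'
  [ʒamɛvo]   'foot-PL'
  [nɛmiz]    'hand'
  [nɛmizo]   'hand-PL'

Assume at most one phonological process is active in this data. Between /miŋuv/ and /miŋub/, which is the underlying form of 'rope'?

/miŋub/

The root 'rope' surfaces as [miŋub] and [miŋuvo], with a stem-final [b] ~ [v] alternation.
The stem 'night' ([rɔmav], [rɔmavo]) shows [v] unchanged in both environments, so [v] cannot be basic with [b] derived in isolation.
The alternation reflects intervocalic spirantization: voiced stops become fricatives between vowels. /b/ is underlying.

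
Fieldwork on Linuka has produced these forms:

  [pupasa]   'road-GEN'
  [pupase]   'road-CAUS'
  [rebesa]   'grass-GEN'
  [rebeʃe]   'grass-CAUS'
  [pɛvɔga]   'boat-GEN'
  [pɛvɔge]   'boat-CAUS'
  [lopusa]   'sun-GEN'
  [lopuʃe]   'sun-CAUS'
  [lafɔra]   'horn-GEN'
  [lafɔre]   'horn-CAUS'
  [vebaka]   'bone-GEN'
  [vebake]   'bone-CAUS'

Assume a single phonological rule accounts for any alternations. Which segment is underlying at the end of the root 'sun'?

'sun' shows [s] ~ [ʃ] at the end of the stem ([lopusa] vs [lopuʃe]).
The stem 'road' ([pupasa], [pupase]) shows [s] unchanged in both environments, so [s] cannot be basic with [ʃ] derived before the CAUS suffix.
The underlying segment must be /ʃ/; palato-alveolar /ʃ/ becomes [s] when no front vowel follows, yielding [s] there.

/ʃ/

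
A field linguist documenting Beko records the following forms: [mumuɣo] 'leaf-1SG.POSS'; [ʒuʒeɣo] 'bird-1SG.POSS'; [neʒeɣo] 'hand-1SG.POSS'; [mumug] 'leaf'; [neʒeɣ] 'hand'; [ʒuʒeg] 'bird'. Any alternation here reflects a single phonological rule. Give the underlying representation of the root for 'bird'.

/ʒuʒeg/

The stem for 'bird' ends in [g] in [ʒuʒeg] but [ɣ] in [ʒuʒeɣo].
If /ɣ/ were underlying and a rule turned it into [g] in isolation, 'hand' would also alternate; but it has [ɣ] in both [neʒeɣ] and [neʒeɣo].
So /g/ is underlying, and a rule of intervocalic spirantization — voiced stops become fricatives between vowels — gives [ɣ].
The underlying form of 'bird' is therefore /ʒuʒeg/.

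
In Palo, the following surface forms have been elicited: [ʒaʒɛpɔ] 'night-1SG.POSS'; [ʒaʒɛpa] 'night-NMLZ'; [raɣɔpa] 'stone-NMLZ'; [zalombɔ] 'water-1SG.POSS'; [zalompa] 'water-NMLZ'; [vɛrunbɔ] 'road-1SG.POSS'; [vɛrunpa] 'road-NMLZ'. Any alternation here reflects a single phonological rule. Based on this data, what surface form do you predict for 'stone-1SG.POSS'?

The 1SG.POSS suffix surfaces as [-bɔ] and [-pɔ], depending on the final segment of the stem.
By contrast the NMLZ suffix keeps its initial [p] throughout — that segment must be underlying.
The 1SG.POSS suffix is therefore /-bɔ/ underlyingly, with post-vocalic devoicing: voiced stops become voiceless after a vowel.
After 'stone', which ends in a vowel, the suffix surfaces as [-pɔ], giving [raɣɔpɔ].

[raɣɔpɔ]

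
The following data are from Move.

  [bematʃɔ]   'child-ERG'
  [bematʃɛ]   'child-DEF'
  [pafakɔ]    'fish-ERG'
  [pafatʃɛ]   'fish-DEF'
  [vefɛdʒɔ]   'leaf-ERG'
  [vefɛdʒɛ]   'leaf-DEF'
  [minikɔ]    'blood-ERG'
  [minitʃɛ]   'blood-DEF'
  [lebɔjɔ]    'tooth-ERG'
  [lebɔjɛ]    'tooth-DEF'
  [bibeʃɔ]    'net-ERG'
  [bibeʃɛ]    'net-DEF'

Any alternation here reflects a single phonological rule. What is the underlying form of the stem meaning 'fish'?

In [pafakɔ] and [pafatʃɛ] the final segment of 'fish' alternates: [k] ~ [tʃ].
Compare 'child', with invariant [tʃ] in [bematʃɔ] and [bematʃɛ]: an analysis with underlying /tʃ/ and a rule producing [k] before the ERG suffix would wrongly predict alternation here too.
The underlying segment must be /k/; /k/ becomes palato-alveolar [tʃ] before a front vowel, yielding [tʃ] there.
Hence 'fish' is /pafak/ underlyingly.

/pafak/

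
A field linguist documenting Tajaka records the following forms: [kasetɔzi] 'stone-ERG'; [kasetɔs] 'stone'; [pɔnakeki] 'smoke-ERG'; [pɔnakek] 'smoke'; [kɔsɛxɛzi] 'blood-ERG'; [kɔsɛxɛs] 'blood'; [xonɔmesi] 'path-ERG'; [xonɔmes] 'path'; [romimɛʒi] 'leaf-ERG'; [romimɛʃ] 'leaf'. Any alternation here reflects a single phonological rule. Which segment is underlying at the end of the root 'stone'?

In [kasetɔzi] and [kasetɔs] the final segment of 'stone' alternates: [z] ~ [s].
But 'path' keeps [s] in both environments ([xonɔmesi], [xonɔmes]), so there is no rule changing /s/ to [z] before the ERG suffix.
The alternation reflects word-final obstruent devoicing: voiced obstruents become voiceless word-finally. /z/ is underlying.

/z/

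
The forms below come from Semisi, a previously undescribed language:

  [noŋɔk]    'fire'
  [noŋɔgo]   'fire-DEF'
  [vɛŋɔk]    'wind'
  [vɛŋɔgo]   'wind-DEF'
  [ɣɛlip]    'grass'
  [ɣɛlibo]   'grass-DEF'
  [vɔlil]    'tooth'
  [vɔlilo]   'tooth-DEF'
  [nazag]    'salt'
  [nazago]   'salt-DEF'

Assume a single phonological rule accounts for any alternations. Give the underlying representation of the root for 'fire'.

/noŋɔk/

'fire' shows [k] ~ [g] at the end of the stem ([noŋɔk] vs [noŋɔgo]).
But 'salt' keeps [g] in both environments ([nazag], [nazago]), so there is no rule changing /g/ to [k] in isolation.
The alternation reflects intervocalic voicing: voiceless stops become voiced between vowels. /k/ is underlying.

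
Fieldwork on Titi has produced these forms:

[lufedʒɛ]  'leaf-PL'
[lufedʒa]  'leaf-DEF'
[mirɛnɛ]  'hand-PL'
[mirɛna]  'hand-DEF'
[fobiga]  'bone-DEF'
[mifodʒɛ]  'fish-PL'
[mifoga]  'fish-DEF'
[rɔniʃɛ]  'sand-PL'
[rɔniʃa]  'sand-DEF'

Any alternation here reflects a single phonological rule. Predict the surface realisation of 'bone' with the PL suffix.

'fish' shows [dʒ] ~ [g] at the end of the stem ([mifodʒɛ] vs [mifoga]).
Compare 'leaf', with invariant [dʒ] in [lufedʒɛ] and [lufedʒa]: an analysis with underlying /dʒ/ and a rule producing [g] before the DEF suffix would wrongly predict alternation here too.
The underlying segment must be /g/; /g/ becomes palato-alveolar [dʒ] before a front vowel, yielding [dʒ] there.
From [fobiga] the stem 'bone' is /fobig/; before a front vowel this yields [fobidʒɛ].

[fobidʒɛ]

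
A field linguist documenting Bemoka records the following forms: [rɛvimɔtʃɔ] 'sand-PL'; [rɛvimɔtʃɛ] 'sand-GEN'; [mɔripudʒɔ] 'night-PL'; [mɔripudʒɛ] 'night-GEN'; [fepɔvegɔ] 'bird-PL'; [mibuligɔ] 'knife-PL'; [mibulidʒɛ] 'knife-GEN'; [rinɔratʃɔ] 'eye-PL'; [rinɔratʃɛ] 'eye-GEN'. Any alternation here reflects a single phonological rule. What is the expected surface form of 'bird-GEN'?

The stem for 'knife' ends in [g] in [mibuligɔ] but [dʒ] in [mibulidʒɛ].
But 'night' keeps [dʒ] in both environments ([mɔripudʒɔ], [mɔripudʒɛ]), so there is no rule changing /dʒ/ to [g] before the PL suffix.
Therefore /g/ is basic and [dʒ] is derived by palatalization before a front vowel (/g/ becomes palato-alveolar [dʒ] before a front vowel).
From [fepɔvegɔ] the stem 'bird' is /fepɔveg/; before a front vowel this yields [fepɔvedʒɛ].

[fepɔvedʒɛ]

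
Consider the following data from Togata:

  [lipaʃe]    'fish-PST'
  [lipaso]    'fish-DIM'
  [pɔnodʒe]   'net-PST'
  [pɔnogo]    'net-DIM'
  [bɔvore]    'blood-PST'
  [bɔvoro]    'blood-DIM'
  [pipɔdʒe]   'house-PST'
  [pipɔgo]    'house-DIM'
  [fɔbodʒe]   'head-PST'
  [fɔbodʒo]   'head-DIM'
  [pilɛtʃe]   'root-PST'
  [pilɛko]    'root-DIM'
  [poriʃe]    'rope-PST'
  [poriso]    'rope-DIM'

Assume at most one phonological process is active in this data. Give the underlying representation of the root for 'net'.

The stem for 'net' ends in [dʒ] in [pɔnodʒe] but [g] in [pɔnogo].
But 'head' keeps [dʒ] in both environments ([fɔbodʒe], [fɔbodʒo]), so there is no rule changing /dʒ/ to [g] before the DIM suffix.
Therefore /g/ is basic and [dʒ] is derived by palatalization before a front vowel (/k/, /g/ and /s/ become palato-alveolar [tʃ], [dʒ] and [ʃ] before a front vowel).
So 'net' = /pɔnog/.

/pɔnog/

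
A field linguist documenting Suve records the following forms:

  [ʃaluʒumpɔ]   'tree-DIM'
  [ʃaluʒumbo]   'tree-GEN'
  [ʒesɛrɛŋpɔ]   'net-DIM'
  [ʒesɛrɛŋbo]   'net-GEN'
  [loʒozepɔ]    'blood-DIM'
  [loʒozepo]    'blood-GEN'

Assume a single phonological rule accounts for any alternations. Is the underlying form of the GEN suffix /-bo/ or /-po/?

/-bo/

The GEN suffix surfaces as [-bo] and [-po], depending on the final segment of the stem.
The DIM suffix, which begins with [p], is invariant after every stem; so [p] is not altered by any rule here.
The GEN suffix is therefore /-bo/ underlyingly, with post-vocalic devoicing: voiced stops become voiceless after a vowel.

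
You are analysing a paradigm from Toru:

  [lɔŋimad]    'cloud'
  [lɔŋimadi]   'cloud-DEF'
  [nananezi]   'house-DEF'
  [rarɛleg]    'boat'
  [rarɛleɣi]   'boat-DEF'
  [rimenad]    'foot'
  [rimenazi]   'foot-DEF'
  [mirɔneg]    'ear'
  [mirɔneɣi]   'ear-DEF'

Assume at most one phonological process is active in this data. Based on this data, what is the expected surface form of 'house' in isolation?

[nananed]

'foot' shows [d] ~ [z] at the end of the stem ([rimenad] vs [rimenazi]).
But 'cloud' keeps [d] in both environments ([lɔŋimad], [lɔŋimadi]), so there is no rule changing /d/ to [z] before the DEF suffix.
The alternation reflects word-final hardening: voiced fricatives become stops word-finally. /z/ is underlying.
From [nananezi] the stem 'house' is /nananez/; word-finally this yields [nananed].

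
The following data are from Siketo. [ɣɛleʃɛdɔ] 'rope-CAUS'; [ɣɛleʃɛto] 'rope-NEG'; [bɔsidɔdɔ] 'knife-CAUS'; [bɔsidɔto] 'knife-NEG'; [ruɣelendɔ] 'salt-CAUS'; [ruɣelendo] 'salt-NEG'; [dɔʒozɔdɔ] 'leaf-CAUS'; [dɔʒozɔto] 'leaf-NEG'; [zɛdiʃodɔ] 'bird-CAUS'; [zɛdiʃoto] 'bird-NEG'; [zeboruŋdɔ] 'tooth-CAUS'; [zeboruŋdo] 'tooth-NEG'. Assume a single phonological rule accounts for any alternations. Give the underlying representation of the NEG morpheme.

The NEG morpheme has two allomorphs, [-do] and [-to].
The CAUS suffix, which begins with [d], is invariant after every stem; so [d] is not altered by any rule here.
The NEG suffix is therefore /-to/ underlyingly, with post-nasal voicing: voiceless stops become voiced after a nasal.

/-to/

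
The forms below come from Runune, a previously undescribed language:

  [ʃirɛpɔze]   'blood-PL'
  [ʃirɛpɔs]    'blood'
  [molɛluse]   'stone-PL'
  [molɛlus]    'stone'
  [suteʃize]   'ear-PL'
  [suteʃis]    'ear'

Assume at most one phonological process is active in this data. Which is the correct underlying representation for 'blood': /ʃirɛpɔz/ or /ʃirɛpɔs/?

In [ʃirɛpɔze] and [ʃirɛpɔs] the final segment of 'blood' alternates: [z] ~ [s].
The stem 'stone' ([molɛluse], [molɛlus]) shows [s] unchanged in both environments, so [s] cannot be basic with [z] derived before the PL suffix.
The alternation reflects word-final obstruent devoicing: voiced obstruents become voiceless word-finally. /z/ is underlying.

/ʃirɛpɔz/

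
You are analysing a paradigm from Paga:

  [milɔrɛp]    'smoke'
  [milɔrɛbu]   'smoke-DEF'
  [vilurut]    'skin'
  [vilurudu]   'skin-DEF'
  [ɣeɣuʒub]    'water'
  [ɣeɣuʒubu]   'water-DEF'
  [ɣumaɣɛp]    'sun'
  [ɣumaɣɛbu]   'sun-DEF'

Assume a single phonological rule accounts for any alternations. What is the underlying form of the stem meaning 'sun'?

/ɣumaɣɛp/

In [ɣumaɣɛp] and [ɣumaɣɛbu] the final segment of 'sun' alternates: [p] ~ [b].
But 'water' keeps [b] in both environments ([ɣeɣuʒub], [ɣeɣuʒubu]), so there is no rule changing /b/ to [p] in isolation.
The alternation reflects intervocalic voicing: voiceless stops become voiced between vowels. /p/ is underlying.
Hence 'sun' is /ɣumaɣɛp/ underlyingly.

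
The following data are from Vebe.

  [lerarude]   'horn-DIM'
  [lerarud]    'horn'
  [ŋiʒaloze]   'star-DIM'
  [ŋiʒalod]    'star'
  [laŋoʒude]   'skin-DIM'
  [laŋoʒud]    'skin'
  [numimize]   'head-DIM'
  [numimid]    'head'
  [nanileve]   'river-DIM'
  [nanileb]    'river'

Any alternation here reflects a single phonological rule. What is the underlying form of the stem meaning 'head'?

The root 'head' surfaces as [numimize] and [numimid], with a stem-final [z] ~ [d] alternation.
The stem 'horn' ([lerarude], [lerarud]) shows [d] unchanged in both environments, so [d] cannot be basic with [z] derived before the DIM suffix.
Therefore /z/ is basic and [d] is derived by word-final hardening (voiced fricatives become stops word-finally).

/numimiz/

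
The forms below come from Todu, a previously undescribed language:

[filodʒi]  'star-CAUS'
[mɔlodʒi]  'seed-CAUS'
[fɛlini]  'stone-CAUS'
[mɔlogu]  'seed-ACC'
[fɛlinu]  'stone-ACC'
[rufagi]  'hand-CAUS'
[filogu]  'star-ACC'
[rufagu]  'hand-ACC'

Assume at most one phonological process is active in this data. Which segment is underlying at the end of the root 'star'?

The root 'star' surfaces as [filodʒi] and [filogu], with a stem-final [dʒ] ~ [g] alternation.
Compare 'hand', with invariant [g] in [rufagi] and [rufagu]: an analysis with underlying /g/ and a rule producing [dʒ] before the CAUS suffix would wrongly predict alternation here too.
The alternation reflects depalatalization: palato-alveolar /dʒ/ becomes [g] when no front vowel follows. /dʒ/ is underlying.

/dʒ/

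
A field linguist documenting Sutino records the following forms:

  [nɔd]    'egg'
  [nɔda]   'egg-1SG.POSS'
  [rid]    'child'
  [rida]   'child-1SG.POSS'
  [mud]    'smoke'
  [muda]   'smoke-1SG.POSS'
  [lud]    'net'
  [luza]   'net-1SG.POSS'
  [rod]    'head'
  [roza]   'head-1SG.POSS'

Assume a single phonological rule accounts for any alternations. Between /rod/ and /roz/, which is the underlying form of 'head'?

The stem for 'head' ends in [d] in [rod] but [z] in [roza].
But 'smoke' keeps [d] in both environments ([mud], [muda]), so there is no rule changing /d/ to [z] before the 1SG.POSS suffix.
The alternation reflects word-final hardening: voiced fricatives become stops word-finally. /z/ is underlying.

/roz/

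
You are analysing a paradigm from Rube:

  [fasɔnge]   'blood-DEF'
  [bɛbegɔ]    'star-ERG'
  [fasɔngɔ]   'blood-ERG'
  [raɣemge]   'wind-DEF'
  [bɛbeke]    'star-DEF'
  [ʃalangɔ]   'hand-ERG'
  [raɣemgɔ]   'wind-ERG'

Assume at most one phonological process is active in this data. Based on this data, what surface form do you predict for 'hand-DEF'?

The DEF morpheme has two allomorphs, [-ge] and [-ke].
By contrast the ERG suffix keeps its initial [g] throughout — that segment must be underlying.
The DEF suffix is therefore /-ke/ underlyingly, with post-nasal voicing: voiceless stops become voiced after a nasal.
After 'hand', which ends in a nasal, the suffix surfaces as [-ge], giving [ʃalange].

[ʃalange]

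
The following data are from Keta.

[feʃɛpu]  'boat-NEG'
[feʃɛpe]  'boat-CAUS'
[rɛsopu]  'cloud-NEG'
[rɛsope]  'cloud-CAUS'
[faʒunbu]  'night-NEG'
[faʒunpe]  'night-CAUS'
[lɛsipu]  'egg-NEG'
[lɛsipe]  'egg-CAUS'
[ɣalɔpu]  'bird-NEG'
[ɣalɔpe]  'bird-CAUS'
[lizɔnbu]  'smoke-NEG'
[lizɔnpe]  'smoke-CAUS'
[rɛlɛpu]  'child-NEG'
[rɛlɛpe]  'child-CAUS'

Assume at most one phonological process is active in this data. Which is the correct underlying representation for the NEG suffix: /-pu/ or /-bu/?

The NEG morpheme has two allomorphs, [-bu] and [-pu].
The CAUS suffix, which begins with [p], is invariant after every stem; so [p] is not altered by any rule here.
So the underlying form is /-bu/, and voiced stops become voiceless after a vowel.

/-bu/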